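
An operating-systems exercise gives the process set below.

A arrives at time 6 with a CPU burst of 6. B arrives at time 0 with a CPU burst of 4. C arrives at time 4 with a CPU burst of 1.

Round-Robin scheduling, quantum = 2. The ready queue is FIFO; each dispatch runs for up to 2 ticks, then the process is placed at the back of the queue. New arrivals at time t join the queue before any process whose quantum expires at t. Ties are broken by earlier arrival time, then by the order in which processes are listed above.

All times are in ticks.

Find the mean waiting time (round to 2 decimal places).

0.00

Schedule: | B 0-4 | C 4-5 | idle 5-6 | A 6-12 |
Completion: A=12  B=4  C=5
Waiting times: A=0, B=0, C=0
Average waiting = (0+0+0) / 3 = 0/3 = 0.00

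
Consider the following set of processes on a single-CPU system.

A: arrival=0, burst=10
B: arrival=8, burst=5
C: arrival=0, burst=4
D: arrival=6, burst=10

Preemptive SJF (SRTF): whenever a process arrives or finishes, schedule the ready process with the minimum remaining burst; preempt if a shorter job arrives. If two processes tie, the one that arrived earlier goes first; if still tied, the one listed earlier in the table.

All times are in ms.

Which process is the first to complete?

C

Gantt: | C 0-4 | A 4-8 | B 8-13 | A 13-19 | D 19-29 |
Completion: A=19  B=13  C=4  D=29
Finish order: C → B → A → D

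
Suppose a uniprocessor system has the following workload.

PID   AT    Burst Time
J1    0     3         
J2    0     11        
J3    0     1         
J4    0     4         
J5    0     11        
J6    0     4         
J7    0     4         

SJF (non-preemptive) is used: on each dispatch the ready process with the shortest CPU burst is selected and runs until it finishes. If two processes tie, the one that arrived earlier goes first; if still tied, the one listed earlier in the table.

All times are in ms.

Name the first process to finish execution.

Gantt: | J3 0-1 | J1 1-4 | J4 4-8 | J6 8-12 | J7 12-16 | J2 16-27 | J5 27-38 |
Completion: J1=4  J2=27  J3=1  J4=8  J5=38  J6=12  J7=16
Turnaround (C−A): J1=4  J2=27  J3=1  J4=8  J5=38  J6=12  J7=16
Finish order: J3 → J1 → J4 → J6 → J7 → J2 → J5

J3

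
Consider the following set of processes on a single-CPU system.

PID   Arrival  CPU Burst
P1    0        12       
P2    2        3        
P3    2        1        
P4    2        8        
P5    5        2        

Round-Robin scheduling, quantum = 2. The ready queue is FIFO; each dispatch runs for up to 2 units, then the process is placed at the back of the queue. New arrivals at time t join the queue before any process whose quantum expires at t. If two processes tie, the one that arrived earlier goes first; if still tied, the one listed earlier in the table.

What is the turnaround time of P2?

Gantt: | P1 0-2 | P2 2-4 | P3 4-5 | P4 5-7 | P1 7-9 | P2 9-10 | P5 10-12 | P4 12-14 | P1 14-16 | P4 16-18 | P1 18-20 | P4 20-22 | P1 22-26 |
Completion: P1=26  P2=10  P3=5  P4=22  P5=12
Turnaround(P2) = completion − arrival = 10 − 2 = 8

8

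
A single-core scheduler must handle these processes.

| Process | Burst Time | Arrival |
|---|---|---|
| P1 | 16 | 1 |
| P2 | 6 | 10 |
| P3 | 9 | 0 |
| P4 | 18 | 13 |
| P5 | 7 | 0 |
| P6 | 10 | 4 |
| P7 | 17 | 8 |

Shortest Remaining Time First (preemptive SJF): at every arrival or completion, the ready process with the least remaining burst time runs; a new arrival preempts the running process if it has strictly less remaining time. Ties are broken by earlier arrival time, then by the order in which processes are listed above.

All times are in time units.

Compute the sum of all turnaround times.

237

Gantt: | P5 0-7 | P3 7-16 | P2 16-22 | P6 22-32 | P1 32-48 | P7 48-65 | P4 65-83 |
Completion: P1=48  P2=22  P3=16  P4=83  P5=7  P6=32  P7=65
Turnaround (C−A): P1=47  P2=12  P3=16  P4=70  P5=7  P6=28  P7=57
Turnaround = completion − arrival: P1=47, P2=12, P3=16, P4=70, P5=7, P6=28, P7=57
Total turnaround = 47 + 12 + 16 + 70 + 7 + 28 + 57 = 237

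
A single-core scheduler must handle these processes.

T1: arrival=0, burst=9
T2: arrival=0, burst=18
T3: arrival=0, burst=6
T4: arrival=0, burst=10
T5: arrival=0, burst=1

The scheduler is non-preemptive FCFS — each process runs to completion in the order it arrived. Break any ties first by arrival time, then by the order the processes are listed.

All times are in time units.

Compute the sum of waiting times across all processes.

Schedule: | T1 0-9 | T2 9-27 | T3 27-33 | T4 33-43 | T5 43-44 |
Completion: T1=9  T2=27  T3=33  T4=43  T5=44
Turnaround (C−A): T1=9  T2=27  T3=33  T4=43  T5=44
Waiting = turnaround − burst: T1=0, T2=9, T3=27, T4=33, T5=43
Total waiting = 0 + 9 + 27 + 33 + 43 = 112

112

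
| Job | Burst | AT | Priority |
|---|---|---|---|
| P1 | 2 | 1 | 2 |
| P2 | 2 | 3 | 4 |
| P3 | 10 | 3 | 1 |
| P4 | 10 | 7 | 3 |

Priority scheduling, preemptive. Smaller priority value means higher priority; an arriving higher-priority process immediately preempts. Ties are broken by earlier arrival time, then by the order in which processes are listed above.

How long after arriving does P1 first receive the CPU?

Schedule: | idle 0-1 | P1 1-3 | P3 3-13 | P4 13-23 | P2 23-25 |
Completion: P1=3  P2=25  P3=13  P4=23
Response(P1) = first start − arrival = 1 − 1 = 0

0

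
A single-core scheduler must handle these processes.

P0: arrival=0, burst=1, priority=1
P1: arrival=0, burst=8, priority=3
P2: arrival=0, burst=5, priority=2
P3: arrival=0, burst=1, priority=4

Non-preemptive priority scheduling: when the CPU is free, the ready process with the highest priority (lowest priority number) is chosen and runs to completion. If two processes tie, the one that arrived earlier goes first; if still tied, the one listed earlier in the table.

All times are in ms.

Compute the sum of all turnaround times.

Schedule: | P0 0-1 | P2 1-6 | P1 6-14 | P3 14-15 |
Completion: P0=1  P1=14  P2=6  P3=15
Turnaround (C−A): P0=1  P1=14  P2=6  P3=15
Turnaround = completion − arrival: P0=1, P1=14, P2=6, P3=15
Total turnaround = 1 + 14 + 6 + 15 = 36

36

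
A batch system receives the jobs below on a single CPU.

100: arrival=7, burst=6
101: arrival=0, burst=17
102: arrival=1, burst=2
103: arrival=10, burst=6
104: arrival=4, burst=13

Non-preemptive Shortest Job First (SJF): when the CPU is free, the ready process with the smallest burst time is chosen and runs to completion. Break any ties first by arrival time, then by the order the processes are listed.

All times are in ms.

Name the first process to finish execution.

101

Timeline: | 101 0-17 | 102 17-19 | 100 19-25 | 103 25-31 | 104 31-44 |
Completion: 100=25  101=17  102=19  103=31  104=44
Turnaround (C−A): 100=18  101=17  102=18  103=21  104=40
Finish order: 101 → 102 → 100 → 103 → 104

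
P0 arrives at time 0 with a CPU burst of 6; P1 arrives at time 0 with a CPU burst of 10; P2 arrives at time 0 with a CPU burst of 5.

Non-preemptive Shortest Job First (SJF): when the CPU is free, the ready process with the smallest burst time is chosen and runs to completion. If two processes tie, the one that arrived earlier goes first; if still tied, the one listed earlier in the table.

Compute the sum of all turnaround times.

37

Gantt: | P2 0-5 | P0 5-11 | P1 11-21 |
Completion: P0=11  P1=21  P2=5
Turnaround = completion − arrival: P0=11, P1=21, P2=5
Total turnaround = 11 + 21 + 5 = 37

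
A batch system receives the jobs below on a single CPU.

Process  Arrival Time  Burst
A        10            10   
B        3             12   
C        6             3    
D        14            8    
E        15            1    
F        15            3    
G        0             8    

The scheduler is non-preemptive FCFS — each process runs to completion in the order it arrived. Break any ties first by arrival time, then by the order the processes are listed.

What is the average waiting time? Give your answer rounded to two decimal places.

14.86

Schedule: | G 0-8 | B 8-20 | C 20-23 | A 23-33 | D 33-41 | E 41-42 | F 42-45 |
Completion: A=33  B=20  C=23  D=41  E=42  F=45  G=8
Waiting times: A=13, B=5, C=14, D=19, E=26, F=27, G=0
Average waiting = (13+5+14+19+26+27+0) / 7 = 104/7 = 14.86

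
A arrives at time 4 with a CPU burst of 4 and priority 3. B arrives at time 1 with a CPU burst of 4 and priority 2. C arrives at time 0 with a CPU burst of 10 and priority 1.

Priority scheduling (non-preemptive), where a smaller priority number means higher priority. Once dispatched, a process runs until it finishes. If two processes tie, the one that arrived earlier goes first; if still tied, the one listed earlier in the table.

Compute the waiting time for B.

9

Gantt: | C 0-10 | B 10-14 | A 14-18 |
Completion: A=18  B=14  C=10
Waiting(B) = turnaround − burst = 13 − 4 = 9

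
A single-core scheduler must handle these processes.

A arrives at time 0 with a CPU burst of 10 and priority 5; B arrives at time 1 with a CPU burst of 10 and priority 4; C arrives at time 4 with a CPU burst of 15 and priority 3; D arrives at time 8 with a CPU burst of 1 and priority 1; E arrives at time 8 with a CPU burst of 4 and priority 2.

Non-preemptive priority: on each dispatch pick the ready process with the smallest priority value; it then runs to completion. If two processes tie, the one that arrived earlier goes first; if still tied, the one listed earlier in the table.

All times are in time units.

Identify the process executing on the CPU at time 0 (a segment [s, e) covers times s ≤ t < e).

A

Gantt: | A 0-10 | D 10-11 | E 11-15 | C 15-30 | B 30-40 |
Completion: A=10  B=40  C=30  D=11  E=15
Turnaround (C−A): A=10  B=39  C=26  D=3  E=7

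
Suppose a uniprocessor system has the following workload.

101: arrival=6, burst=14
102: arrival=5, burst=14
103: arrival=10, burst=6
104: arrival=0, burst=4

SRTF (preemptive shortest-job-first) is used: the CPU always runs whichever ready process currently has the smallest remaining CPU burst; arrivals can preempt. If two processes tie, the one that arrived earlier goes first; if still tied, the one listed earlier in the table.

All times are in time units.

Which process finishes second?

103

Schedule: | 104 0-4 | idle 4-5 | 102 5-10 | 103 10-16 | 102 16-25 | 101 25-39 |
Completion: 101=39  102=25  103=16  104=4
Finish order: 104 → 103 → 102 → 101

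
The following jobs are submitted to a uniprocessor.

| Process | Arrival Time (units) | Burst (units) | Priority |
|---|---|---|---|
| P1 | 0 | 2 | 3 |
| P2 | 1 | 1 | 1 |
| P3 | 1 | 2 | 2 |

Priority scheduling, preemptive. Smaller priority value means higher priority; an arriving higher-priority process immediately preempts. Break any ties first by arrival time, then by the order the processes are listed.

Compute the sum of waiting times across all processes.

4

Timeline: | P1 0-1 | P2 1-2 | P3 2-4 | P1 4-5 |
Completion: P1=5  P2=2  P3=4
Turnaround (C−A): P1=5  P2=1  P3=3
Waiting = turnaround − burst: P1=3, P2=0, P3=1
Total waiting = 3 + 0 + 1 = 4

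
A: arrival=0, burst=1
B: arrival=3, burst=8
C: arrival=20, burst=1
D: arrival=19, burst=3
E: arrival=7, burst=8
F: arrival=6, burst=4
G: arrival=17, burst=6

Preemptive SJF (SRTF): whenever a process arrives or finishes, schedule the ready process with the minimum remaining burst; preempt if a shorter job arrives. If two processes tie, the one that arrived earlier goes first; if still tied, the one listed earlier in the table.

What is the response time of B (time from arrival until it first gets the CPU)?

0

Gantt: | A 0-1 | idle 1-3 | B 3-6 | F 6-10 | B 10-15 | E 15-19 | D 19-20 | C 20-21 | D 21-23 | E 23-27 | G 27-33 |
Completion: A=1  B=15  C=21  D=23  E=27  F=10  G=33
Turnaround (C−A): A=1  B=12  C=1  D=4  E=20  F=4  G=16
Response(B) = first start − arrival = 3 − 3 = 0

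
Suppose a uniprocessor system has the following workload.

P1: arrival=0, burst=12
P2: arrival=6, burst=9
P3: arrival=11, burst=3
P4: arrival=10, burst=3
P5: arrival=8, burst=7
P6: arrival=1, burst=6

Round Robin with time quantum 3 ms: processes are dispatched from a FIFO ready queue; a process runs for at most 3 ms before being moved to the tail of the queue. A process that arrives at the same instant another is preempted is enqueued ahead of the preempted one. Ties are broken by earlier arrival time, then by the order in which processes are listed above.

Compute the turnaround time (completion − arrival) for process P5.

Schedule: | P1 0-3 | P6 3-6 | P1 6-9 | P2 9-12 | P6 12-15 | P5 15-18 | P1 18-21 | P4 21-24 | P3 24-27 | P2 27-30 | P5 30-33 | P1 33-36 | P2 36-39 | P5 39-40 |
Completion: P1=36  P2=39  P3=27  P4=24  P5=40  P6=15
Turnaround (C−A): P1=36  P2=33  P3=16  P4=14  P5=32  P6=14
Turnaround(P5) = completion − arrival = 40 − 8 = 32

32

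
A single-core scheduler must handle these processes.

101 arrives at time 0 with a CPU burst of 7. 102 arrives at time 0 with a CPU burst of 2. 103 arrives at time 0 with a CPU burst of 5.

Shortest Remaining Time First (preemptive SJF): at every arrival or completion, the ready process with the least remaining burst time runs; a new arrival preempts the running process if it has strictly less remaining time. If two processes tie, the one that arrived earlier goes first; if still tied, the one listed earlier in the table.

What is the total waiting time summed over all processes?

Schedule: | 102 0-2 | 103 2-7 | 101 7-14 |
Completion: 101=14  102=2  103=7
Turnaround (C−A): 101=14  102=2  103=7
Waiting = turnaround − burst: 101=7, 102=0, 103=2
Total waiting = 7 + 0 + 2 = 9

9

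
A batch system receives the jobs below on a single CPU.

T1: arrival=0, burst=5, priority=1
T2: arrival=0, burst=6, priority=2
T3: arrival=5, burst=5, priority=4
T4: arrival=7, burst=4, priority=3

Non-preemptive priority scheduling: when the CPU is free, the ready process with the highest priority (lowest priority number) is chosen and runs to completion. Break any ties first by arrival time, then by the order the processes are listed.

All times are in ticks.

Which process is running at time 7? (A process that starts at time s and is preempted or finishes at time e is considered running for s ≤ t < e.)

T2

Timeline: | T1 0-5 | T2 5-11 | T4 11-15 | T3 15-20 |
Completion: T1=5  T2=11  T3=20  T4=15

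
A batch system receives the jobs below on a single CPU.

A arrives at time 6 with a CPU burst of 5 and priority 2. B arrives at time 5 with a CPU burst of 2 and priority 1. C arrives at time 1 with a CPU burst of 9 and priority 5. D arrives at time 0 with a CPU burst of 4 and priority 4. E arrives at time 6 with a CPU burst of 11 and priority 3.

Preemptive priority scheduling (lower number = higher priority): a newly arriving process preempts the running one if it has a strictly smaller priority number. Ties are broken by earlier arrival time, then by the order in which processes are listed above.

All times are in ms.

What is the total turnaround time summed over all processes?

59

Schedule: | D 0-4 | C 4-5 | B 5-7 | A 7-12 | E 12-23 | C 23-31 |
Completion: A=12  B=7  C=31  D=4  E=23
Turnaround = completion − arrival: A=6, B=2, C=30, D=4, E=17
Total turnaround = 6 + 2 + 30 + 4 + 17 = 59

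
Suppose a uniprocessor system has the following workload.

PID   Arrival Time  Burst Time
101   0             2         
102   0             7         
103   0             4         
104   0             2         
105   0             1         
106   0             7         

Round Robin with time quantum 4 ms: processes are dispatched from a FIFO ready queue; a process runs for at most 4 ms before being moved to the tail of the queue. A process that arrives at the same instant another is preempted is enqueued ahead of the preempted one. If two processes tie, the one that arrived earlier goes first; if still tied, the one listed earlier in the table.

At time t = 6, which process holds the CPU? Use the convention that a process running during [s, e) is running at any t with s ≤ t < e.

103

Timeline: | 101 0-2 | 102 2-6 | 103 6-10 | 104 10-12 | 105 12-13 | 106 13-17 | 102 17-20 | 106 20-23 |
Completion: 101=2  102=20  103=10  104=12  105=13  106=23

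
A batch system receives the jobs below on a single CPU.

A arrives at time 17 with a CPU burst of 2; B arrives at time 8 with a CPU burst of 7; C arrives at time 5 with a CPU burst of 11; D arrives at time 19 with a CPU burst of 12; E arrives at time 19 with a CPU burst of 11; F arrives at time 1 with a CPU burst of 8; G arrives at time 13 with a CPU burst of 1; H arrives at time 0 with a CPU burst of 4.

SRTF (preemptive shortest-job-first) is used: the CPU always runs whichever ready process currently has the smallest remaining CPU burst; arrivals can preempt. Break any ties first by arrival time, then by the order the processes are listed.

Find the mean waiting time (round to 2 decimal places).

8.25

Timeline: | H 0-4 | F 4-12 | B 12-13 | G 13-14 | B 14-17 | A 17-19 | B 19-22 | C 22-33 | E 33-44 | D 44-56 |
Completion: A=19  B=22  C=33  D=56  E=44  F=12  G=14  H=4
Waiting times: A=0, B=7, C=17, D=25, E=14, F=3, G=0, H=0
Average waiting = (0+7+17+25+14+3+0+0) / 8 = 66/8 = 8.25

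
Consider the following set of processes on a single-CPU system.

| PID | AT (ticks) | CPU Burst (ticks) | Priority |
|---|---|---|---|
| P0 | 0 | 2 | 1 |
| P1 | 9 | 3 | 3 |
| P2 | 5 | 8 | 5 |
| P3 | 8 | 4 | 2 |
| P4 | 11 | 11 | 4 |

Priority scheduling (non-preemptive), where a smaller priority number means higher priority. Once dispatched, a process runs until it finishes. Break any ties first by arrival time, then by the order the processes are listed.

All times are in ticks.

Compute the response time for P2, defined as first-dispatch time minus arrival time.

Timeline: | P0 0-2 | idle 2-5 | P2 5-13 | P3 13-17 | P1 17-20 | P4 20-31 |
Completion: P0=2  P1=20  P2=13  P3=17  P4=31
Turnaround (C−A): P0=2  P1=11  P2=8  P3=9  P4=20
Response(P2) = first start − arrival = 5 − 5 = 0

0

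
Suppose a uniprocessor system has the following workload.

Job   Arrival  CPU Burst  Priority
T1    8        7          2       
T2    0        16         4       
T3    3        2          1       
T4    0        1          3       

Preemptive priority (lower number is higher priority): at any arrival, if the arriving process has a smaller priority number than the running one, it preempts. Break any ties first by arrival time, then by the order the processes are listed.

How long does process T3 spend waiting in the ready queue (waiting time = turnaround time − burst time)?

0

Schedule: | T4 0-1 | T2 1-3 | T3 3-5 | T2 5-8 | T1 8-15 | T2 15-26 |
Completion: T1=15  T2=26  T3=5  T4=1
Turnaround (C−A): T1=7  T2=26  T3=2  T4=1
Waiting(T3) = turnaround − burst = 2 − 2 = 0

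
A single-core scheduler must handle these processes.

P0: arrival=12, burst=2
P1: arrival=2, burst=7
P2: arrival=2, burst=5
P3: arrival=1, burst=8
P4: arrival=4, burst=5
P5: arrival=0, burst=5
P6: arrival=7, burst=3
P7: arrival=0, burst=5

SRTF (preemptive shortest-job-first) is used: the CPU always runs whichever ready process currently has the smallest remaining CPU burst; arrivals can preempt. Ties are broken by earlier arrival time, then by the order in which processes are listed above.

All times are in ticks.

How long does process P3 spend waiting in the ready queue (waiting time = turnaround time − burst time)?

Timeline: | P5 0-5 | P7 5-10 | P6 10-13 | P0 13-15 | P2 15-20 | P4 20-25 | P1 25-32 | P3 32-40 |
Completion: P0=15  P1=32  P2=20  P3=40  P4=25  P5=5  P6=13  P7=10
Turnaround (C−A): P0=3  P1=30  P2=18  P3=39  P4=21  P5=5  P6=6  P7=10
Waiting(P3) = turnaround − burst = 39 − 8 = 31

31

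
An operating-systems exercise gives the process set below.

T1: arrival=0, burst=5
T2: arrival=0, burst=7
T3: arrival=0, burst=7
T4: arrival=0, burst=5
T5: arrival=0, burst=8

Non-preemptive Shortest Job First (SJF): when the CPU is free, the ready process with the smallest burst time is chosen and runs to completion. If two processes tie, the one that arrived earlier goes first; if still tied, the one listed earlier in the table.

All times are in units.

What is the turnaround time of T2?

17

Gantt: | T1 0-5 | T4 5-10 | T2 10-17 | T3 17-24 | T5 24-32 |
Completion: T1=5  T2=17  T3=24  T4=10  T5=32
Turnaround(T2) = completion − arrival = 17 − 0 = 17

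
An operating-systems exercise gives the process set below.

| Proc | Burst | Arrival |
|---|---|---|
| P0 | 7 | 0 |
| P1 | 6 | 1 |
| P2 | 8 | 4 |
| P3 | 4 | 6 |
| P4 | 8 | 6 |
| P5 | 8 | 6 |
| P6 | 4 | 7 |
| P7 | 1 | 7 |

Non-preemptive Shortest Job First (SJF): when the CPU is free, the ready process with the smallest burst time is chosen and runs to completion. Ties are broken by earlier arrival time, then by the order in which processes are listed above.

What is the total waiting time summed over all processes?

96

Timeline: | P0 0-7 | P7 7-8 | P3 8-12 | P6 12-16 | P1 16-22 | P2 22-30 | P4 30-38 | P5 38-46 |
Completion: P0=7  P1=22  P2=30  P3=12  P4=38  P5=46  P6=16  P7=8
Waiting = turnaround − burst: P0=0, P1=15, P2=18, P3=2, P4=24, P5=32, P6=5, P7=0
Total waiting = 0 + 15 + 18 + 2 + 24 + 32 + 5 + 0 = 96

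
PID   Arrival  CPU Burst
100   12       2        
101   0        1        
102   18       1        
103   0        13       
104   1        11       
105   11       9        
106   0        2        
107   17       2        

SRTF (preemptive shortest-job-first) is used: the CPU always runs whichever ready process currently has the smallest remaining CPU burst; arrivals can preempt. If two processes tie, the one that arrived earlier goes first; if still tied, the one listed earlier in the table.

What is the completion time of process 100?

Schedule: | 101 0-1 | 106 1-3 | 104 3-14 | 100 14-16 | 105 16-17 | 107 17-19 | 102 19-20 | 105 20-28 | 103 28-41 |
Completion: 100=16  101=1  102=20  103=41  104=14  105=28  106=3  107=19

16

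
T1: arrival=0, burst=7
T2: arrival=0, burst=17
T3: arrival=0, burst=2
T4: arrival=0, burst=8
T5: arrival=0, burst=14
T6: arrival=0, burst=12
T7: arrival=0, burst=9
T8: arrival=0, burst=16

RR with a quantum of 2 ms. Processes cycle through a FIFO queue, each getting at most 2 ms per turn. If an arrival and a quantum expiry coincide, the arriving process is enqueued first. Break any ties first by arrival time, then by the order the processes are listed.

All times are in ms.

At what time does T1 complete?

45

Gantt: | T1 0-2 | T2 2-4 | T3 4-6 | T4 6-8 | T5 8-10 | T6 10-12 | T7 12-14 | T8 14-16 | T1 16-18 | T2 18-20 | T4 20-22 | T5 22-24 | T6 24-26 | T7 26-28 | T8 28-30 | T1 30-32 | T2 32-34 | T4 34-36 | T5 36-38 | T6 38-40 | T7 40-42 | T8 42-44 | T1 44-45 | T2 45-47 | T4 47-49 | T5 49-51 | T6 51-53 | T7 53-55 | T8 55-57 | T2 57-59 | T5 59-61 | T6 61-63 | T7 63-64 | T8 64-66 | T2 66-68 | T5 68-70 | T6 70-72 | T8 72-74 | T2 74-76 | T5 76-78 | T8 78-80 | T2 80-82 | T8 82-84 | T2 84-85 |
Completion: T1=45  T2=85  T3=6  T4=49  T5=78  T6=72  T7=64  T8=84
Turnaround (C−A): T1=45  T2=85  T3=6  T4=49  T5=78  T6=72  T7=64  T8=84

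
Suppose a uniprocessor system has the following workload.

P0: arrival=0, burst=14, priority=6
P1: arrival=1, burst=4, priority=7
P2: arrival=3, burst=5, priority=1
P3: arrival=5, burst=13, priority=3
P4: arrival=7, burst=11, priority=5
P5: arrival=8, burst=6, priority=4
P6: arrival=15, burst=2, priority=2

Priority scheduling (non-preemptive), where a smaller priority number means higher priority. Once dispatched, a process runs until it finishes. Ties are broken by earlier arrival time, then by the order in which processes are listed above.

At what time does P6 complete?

21

Gantt: | P0 0-14 | P2 14-19 | P6 19-21 | P3 21-34 | P5 34-40 | P4 40-51 | P1 51-55 |
Completion: P0=14  P1=55  P2=19  P3=34  P4=51  P5=40  P6=21
Turnaround (C−A): P0=14  P1=54  P2=16  P3=29  P4=44  P5=32  P6=6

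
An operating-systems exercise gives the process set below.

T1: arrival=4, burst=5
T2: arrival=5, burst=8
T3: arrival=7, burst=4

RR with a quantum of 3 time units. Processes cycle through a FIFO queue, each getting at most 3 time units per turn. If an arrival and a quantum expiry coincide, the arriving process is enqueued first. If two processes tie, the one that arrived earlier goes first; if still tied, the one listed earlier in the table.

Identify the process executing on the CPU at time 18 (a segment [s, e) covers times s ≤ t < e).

T3

Gantt: | idle 0-4 | T1 4-7 | T2 7-10 | T3 10-13 | T1 13-15 | T2 15-18 | T3 18-19 | T2 19-21 |
Completion: T1=15  T2=21  T3=19
Turnaround (C−A): T1=11  T2=16  T3=12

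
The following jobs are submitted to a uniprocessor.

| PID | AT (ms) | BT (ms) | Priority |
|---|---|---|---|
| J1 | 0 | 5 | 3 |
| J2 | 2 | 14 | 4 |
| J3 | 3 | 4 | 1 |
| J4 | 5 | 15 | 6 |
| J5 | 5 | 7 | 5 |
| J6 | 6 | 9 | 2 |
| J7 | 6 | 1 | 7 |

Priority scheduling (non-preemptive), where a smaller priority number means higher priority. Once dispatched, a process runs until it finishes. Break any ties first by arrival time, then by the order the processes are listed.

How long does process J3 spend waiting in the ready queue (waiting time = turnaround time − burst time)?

Timeline: | J1 0-5 | J3 5-9 | J6 9-18 | J2 18-32 | J5 32-39 | J4 39-54 | J7 54-55 |
Completion: J1=5  J2=32  J3=9  J4=54  J5=39  J6=18  J7=55
Turnaround (C−A): J1=5  J2=30  J3=6  J4=49  J5=34  J6=12  J7=49
Waiting(J3) = turnaround − burst = 6 − 4 = 2

2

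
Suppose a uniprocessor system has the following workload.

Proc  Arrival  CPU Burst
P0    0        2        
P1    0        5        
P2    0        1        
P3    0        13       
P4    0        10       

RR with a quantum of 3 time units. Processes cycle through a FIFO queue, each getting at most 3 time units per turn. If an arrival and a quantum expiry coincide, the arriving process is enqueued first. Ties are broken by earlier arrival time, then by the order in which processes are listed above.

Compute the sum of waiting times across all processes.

52

Schedule: | P0 0-2 | P1 2-5 | P2 5-6 | P3 6-9 | P4 9-12 | P1 12-14 | P3 14-17 | P4 17-20 | P3 20-23 | P4 23-26 | P3 26-29 | P4 29-30 | P3 30-31 |
Completion: P0=2  P1=14  P2=6  P3=31  P4=30
Waiting = turnaround − burst: P0=0, P1=9, P2=5, P3=18, P4=20
Total waiting = 0 + 9 + 5 + 18 + 20 = 52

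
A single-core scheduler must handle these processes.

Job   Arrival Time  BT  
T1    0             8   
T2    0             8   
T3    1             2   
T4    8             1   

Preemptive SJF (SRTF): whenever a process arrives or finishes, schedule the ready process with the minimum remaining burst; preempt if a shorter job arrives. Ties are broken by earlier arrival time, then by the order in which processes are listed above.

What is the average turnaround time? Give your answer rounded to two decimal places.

Gantt: | T1 0-1 | T3 1-3 | T1 3-8 | T4 8-9 | T1 9-11 | T2 11-19 |
Completion: T1=11  T2=19  T3=3  T4=9
Turnaround times: T1=11, T2=19, T3=2, T4=1
Average turnaround = (11+19+2+1) / 4 = 33/4 = 8.25

8.25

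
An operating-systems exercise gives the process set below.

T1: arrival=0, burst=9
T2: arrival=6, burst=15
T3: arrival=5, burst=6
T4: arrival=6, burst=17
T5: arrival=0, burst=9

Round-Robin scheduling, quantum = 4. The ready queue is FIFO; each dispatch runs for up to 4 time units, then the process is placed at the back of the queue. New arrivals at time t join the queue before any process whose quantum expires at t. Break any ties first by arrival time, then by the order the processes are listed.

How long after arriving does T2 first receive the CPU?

10

Timeline: | T1 0-4 | T5 4-8 | T1 8-12 | T3 12-16 | T2 16-20 | T4 20-24 | T5 24-28 | T1 28-29 | T3 29-31 | T2 31-35 | T4 35-39 | T5 39-40 | T2 40-44 | T4 44-48 | T2 48-51 | T4 51-56 |
Completion: T1=29  T2=51  T3=31  T4=56  T5=40
Turnaround (C−A): T1=29  T2=45  T3=26  T4=50  T5=40
Response(T2) = first start − arrival = 16 − 6 = 10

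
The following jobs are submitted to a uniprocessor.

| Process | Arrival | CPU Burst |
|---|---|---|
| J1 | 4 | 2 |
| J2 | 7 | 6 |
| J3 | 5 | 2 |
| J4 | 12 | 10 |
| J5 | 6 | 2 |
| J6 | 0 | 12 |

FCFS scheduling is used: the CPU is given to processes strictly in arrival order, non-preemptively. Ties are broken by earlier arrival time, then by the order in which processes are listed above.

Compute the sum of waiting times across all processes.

50

Gantt: | J6 0-12 | J1 12-14 | J3 14-16 | J5 16-18 | J2 18-24 | J4 24-34 |
Completion: J1=14  J2=24  J3=16  J4=34  J5=18  J6=12
Turnaround (C−A): J1=10  J2=17  J3=11  J4=22  J5=12  J6=12
Waiting = turnaround − burst: J1=8, J2=11, J3=9, J4=12, J5=10, J6=0
Total waiting = 8 + 11 + 9 + 12 + 10 + 0 = 50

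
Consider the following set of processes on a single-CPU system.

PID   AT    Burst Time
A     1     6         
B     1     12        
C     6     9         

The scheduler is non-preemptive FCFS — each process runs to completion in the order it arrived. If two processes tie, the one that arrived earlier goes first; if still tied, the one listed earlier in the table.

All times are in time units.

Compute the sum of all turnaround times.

46

Schedule: | idle 0-1 | A 1-7 | B 7-19 | C 19-28 |
Completion: A=7  B=19  C=28
Turnaround = completion − arrival: A=6, B=18, C=22
Total turnaround = 6 + 18 + 22 = 46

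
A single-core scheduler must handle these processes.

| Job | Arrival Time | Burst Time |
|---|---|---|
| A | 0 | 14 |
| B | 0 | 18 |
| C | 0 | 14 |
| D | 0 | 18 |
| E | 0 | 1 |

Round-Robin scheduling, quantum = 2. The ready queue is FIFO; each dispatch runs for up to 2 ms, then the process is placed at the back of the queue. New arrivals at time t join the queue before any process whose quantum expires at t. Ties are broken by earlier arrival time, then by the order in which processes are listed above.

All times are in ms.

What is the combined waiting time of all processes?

Gantt: | A 0-2 | B 2-4 | C 4-6 | D 6-8 | E 8-9 | A 9-11 | B 11-13 | C 13-15 | D 15-17 | A 17-19 | B 19-21 | C 21-23 | D 23-25 | A 25-27 | B 27-29 | C 29-31 | D 31-33 | A 33-35 | B 35-37 | C 37-39 | D 39-41 | A 41-43 | B 43-45 | C 45-47 | D 47-49 | A 49-51 | B 51-53 | C 53-55 | D 55-57 | B 57-59 | D 59-61 | B 61-63 | D 63-65 |
Completion: A=51  B=63  C=55  D=65  E=9
Turnaround (C−A): A=51  B=63  C=55  D=65  E=9
Waiting = turnaround − burst: A=37, B=45, C=41, D=47, E=8
Total waiting = 37 + 45 + 41 + 47 + 8 = 178

178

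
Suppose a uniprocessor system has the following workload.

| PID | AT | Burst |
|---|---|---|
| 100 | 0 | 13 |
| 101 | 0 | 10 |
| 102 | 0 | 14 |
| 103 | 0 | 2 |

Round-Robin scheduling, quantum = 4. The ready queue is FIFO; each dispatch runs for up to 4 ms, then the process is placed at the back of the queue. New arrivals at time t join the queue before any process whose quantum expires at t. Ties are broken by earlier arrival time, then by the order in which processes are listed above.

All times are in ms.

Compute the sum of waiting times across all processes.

83

Schedule: | 100 0-4 | 101 4-8 | 102 8-12 | 103 12-14 | 100 14-18 | 101 18-22 | 102 22-26 | 100 26-30 | 101 30-32 | 102 32-36 | 100 36-37 | 102 37-39 |
Completion: 100=37  101=32  102=39  103=14
Turnaround (C−A): 100=37  101=32  102=39  103=14
Waiting = turnaround − burst: 100=24, 101=22, 102=25, 103=12
Total waiting = 24 + 22 + 25 + 12 = 83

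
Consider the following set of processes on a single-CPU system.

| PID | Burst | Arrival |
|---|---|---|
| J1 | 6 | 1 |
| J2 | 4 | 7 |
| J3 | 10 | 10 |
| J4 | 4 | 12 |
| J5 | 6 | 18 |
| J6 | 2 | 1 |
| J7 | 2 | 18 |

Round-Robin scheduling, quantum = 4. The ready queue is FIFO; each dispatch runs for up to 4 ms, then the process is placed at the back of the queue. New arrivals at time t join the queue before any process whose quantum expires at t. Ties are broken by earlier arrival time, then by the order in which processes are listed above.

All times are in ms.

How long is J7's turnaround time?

13

Timeline: | idle 0-1 | J1 1-5 | J6 5-7 | J1 7-9 | J2 9-13 | J3 13-17 | J4 17-21 | J3 21-25 | J5 25-29 | J7 29-31 | J3 31-33 | J5 33-35 |
Completion: J1=9  J2=13  J3=33  J4=21  J5=35  J6=7  J7=31
Turnaround (C−A): J1=8  J2=6  J3=23  J4=9  J5=17  J6=6  J7=13
Turnaround(J7) = completion − arrival = 31 − 18 = 13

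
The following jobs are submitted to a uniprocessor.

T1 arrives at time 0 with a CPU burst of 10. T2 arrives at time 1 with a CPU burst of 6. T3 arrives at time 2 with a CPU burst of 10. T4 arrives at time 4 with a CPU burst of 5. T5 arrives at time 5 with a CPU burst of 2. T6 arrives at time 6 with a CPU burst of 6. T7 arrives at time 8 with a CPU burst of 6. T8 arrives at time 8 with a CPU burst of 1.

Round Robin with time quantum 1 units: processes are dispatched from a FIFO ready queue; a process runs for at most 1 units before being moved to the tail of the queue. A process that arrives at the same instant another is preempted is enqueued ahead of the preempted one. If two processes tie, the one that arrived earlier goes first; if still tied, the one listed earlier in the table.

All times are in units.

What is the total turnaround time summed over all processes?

233

Schedule: | T1 0-1 | T2 1-2 | T1 2-3 | T3 3-4 | T2 4-5 | T1 5-6 | T4 6-7 | T3 7-8 | T5 8-9 | T2 9-10 | T6 10-11 | T1 11-12 | T4 12-13 | T7 13-14 | T8 14-15 | T3 15-16 | T5 16-17 | T2 17-18 | T6 18-19 | T1 19-20 | T4 20-21 | T7 21-22 | T3 22-23 | T2 23-24 | T6 24-25 | T1 25-26 | T4 26-27 | T7 27-28 | T3 28-29 | T2 29-30 | T6 30-31 | T1 31-32 | T4 32-33 | T7 33-34 | T3 34-35 | T6 35-36 | T1 36-37 | T7 37-38 | T3 38-39 | T6 39-40 | T1 40-41 | T7 41-42 | T3 42-43 | T1 43-44 | T3 44-46 |
Completion: T1=44  T2=30  T3=46  T4=33  T5=17  T6=40  T7=42  T8=15
Turnaround = completion − arrival: T1=44, T2=29, T3=44, T4=29, T5=12, T6=34, T7=34, T8=7
Total turnaround = 44 + 29 + 44 + 29 + 12 + 34 + 34 + 7 = 233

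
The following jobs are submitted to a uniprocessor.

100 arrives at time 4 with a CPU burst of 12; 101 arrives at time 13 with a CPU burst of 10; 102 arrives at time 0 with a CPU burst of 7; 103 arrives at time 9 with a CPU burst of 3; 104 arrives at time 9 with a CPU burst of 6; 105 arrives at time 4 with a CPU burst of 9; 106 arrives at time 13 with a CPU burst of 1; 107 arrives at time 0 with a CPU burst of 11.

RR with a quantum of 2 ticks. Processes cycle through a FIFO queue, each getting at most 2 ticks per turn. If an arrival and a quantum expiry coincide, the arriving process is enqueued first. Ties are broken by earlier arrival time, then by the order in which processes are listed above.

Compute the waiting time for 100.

Schedule: | 102 0-2 | 107 2-4 | 102 4-6 | 100 6-8 | 105 8-10 | 107 10-12 | 102 12-14 | 100 14-16 | 103 16-18 | 104 18-20 | 105 20-22 | 107 22-24 | 101 24-26 | 106 26-27 | 102 27-28 | 100 28-30 | 103 30-31 | 104 31-33 | 105 33-35 | 107 35-37 | 101 37-39 | 100 39-41 | 104 41-43 | 105 43-45 | 107 45-47 | 101 47-49 | 100 49-51 | 105 51-52 | 107 52-53 | 101 53-55 | 100 55-57 | 101 57-59 |
Completion: 100=57  101=59  102=28  103=31  104=43  105=52  106=27  107=53
Waiting(100) = turnaround − burst = 53 − 12 = 41

41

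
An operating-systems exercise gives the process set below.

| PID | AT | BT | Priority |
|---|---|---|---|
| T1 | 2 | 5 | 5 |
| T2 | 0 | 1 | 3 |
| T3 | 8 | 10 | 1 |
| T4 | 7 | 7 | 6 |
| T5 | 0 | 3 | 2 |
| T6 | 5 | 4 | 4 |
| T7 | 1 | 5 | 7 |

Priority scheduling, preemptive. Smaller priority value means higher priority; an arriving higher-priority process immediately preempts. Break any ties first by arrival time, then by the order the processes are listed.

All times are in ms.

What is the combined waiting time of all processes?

Timeline: | T5 0-3 | T2 3-4 | T1 4-5 | T6 5-8 | T3 8-18 | T6 18-19 | T1 19-23 | T4 23-30 | T7 30-35 |
Completion: T1=23  T2=4  T3=18  T4=30  T5=3  T6=19  T7=35
Waiting = turnaround − burst: T1=16, T2=3, T3=0, T4=16, T5=0, T6=10, T7=29
Total waiting = 16 + 3 + 0 + 16 + 0 + 10 + 29 = 74

74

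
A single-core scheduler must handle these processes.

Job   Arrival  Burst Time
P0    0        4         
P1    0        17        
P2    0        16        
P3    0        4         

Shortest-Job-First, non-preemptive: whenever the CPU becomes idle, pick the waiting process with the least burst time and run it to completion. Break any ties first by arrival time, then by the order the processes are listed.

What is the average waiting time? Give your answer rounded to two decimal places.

Schedule: | P0 0-4 | P3 4-8 | P2 8-24 | P1 24-41 |
Completion: P0=4  P1=41  P2=24  P3=8
Waiting times: P0=0, P1=24, P2=8, P3=4
Average waiting = (0+24+8+4) / 4 = 36/4 = 9.00

9.00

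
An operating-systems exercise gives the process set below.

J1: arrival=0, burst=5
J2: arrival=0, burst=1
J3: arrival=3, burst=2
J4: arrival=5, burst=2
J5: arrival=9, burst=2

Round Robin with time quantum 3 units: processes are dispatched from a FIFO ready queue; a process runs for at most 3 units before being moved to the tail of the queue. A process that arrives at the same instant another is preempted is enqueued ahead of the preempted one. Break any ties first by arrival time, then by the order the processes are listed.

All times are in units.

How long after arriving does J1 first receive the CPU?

0

Gantt: | J1 0-3 | J2 3-4 | J3 4-6 | J1 6-8 | J4 8-10 | J5 10-12 |
Completion: J1=8  J2=4  J3=6  J4=10  J5=12
Turnaround (C−A): J1=8  J2=4  J3=3  J4=5  J5=3
Response(J1) = first start − arrival = 0 − 0 = 0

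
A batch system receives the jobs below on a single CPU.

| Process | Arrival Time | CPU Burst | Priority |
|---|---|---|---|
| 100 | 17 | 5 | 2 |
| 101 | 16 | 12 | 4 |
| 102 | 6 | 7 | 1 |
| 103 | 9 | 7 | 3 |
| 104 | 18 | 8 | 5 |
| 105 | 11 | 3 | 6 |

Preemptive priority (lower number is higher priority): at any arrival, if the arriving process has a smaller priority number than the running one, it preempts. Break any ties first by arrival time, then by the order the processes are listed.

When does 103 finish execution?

Timeline: | idle 0-6 | 102 6-13 | 103 13-17 | 100 17-22 | 103 22-25 | 101 25-37 | 104 37-45 | 105 45-48 |
Completion: 100=22  101=37  102=13  103=25  104=45  105=48

25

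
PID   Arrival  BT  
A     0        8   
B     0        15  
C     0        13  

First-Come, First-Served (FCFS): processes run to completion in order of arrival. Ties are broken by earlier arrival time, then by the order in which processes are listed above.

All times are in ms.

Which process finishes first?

A

Timeline: | A 0-8 | B 8-23 | C 23-36 |
Completion: A=8  B=23  C=36
Turnaround (C−A): A=8  B=23  C=36
Finish order: A → B → C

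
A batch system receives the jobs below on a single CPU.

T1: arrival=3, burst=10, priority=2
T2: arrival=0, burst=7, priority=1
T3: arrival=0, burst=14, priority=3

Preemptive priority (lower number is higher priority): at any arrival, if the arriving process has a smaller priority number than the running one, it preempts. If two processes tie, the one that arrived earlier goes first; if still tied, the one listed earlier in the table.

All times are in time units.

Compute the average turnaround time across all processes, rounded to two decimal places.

17.33

Gantt: | T2 0-7 | T1 7-17 | T3 17-31 |
Completion: T1=17  T2=7  T3=31
Turnaround (C−A): T1=14  T2=7  T3=31
Turnaround times: T1=14, T2=7, T3=31
Average turnaround = (14+7+31) / 3 = 52/3 = 17.33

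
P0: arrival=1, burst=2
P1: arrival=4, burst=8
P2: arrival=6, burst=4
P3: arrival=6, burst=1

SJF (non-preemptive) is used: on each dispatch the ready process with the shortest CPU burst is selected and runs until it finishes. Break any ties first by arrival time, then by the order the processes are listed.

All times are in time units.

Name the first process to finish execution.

P0

Gantt: | idle 0-1 | P0 1-3 | idle 3-4 | P1 4-12 | P3 12-13 | P2 13-17 |
Completion: P0=3  P1=12  P2=17  P3=13
Turnaround (C−A): P0=2  P1=8  P2=11  P3=7
Finish order: P0 → P1 → P3 → P2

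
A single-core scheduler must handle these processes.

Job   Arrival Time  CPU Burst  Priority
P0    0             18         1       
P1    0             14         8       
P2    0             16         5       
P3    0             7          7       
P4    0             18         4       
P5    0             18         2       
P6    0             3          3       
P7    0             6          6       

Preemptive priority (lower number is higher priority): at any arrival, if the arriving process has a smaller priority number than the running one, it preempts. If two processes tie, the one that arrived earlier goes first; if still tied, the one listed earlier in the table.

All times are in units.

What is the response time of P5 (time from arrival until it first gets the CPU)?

18

Gantt: | P0 0-18 | P5 18-36 | P6 36-39 | P4 39-57 | P2 57-73 | P7 73-79 | P3 79-86 | P1 86-100 |
Completion: P0=18  P1=100  P2=73  P3=86  P4=57  P5=36  P6=39  P7=79
Response(P5) = first start − arrival = 18 − 0 = 18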